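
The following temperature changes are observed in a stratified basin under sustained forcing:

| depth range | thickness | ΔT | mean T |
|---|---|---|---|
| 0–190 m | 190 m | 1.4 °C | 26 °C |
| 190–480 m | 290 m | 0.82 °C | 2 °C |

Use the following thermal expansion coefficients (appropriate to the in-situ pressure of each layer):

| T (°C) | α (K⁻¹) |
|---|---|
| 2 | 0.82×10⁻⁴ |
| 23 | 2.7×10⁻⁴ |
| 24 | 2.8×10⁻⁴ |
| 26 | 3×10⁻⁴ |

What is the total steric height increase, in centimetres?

Layer 1 at 26 °C → α = 3×10⁻⁴ K⁻¹
Layer 2 at 2 °C → α = 0.82×10⁻⁴ K⁻¹
Layer 1: 1.4 × 3×10⁻⁴ × 190 = 0.07980 m
190–480 m: 290 × 0.82 × 0.82×10⁻⁴ = 0.0194996 m
Δh = 0.07980 + 0.0194996 = 0.0992996 m ≈ 9.93 cm

about 9.93 cm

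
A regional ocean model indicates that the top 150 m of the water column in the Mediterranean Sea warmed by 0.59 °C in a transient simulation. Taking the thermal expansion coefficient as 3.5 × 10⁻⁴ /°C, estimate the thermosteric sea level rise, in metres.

Δh = αΔT·H = 3.5×10⁻⁴ × 0.59 × 150 = 0.030975 m

Δh = 0.031 m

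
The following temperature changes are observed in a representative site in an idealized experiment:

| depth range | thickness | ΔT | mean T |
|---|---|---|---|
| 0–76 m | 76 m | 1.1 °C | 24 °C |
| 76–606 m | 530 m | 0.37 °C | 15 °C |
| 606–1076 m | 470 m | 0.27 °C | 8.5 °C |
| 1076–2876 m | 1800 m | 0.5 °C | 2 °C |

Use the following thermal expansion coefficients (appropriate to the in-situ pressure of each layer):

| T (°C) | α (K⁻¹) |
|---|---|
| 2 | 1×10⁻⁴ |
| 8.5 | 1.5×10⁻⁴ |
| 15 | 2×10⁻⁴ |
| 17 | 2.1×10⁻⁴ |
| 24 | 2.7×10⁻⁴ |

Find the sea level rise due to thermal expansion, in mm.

Layer 1 at 24 °C → α = 2.7×10⁻⁴ K⁻¹
Layer 2 at 15 °C → α = 2×10⁻⁴ K⁻¹
Layer 3 at 8.5 °C → α = 1.5×10⁻⁴ K⁻¹
Layer 4 at 2 °C → α = 1×10⁻⁴ K⁻¹
1.1 × 2.7×10⁻⁴ × 76 = 0.022572 m
76–606 m: 0.37 × 2×10⁻⁴ × 530 = 0.03922 m
606–1076 m: 1.5×10⁻⁴ × 470 × 0.27 = 0.019035 m
1076–2876 m: 0.5 × 1×10⁻⁴ × 1800 = 0.09000 m
Δh = 0.022572 + 0.03922 + 0.019035 + 0.09000 = 0.170827 m

about 170 mm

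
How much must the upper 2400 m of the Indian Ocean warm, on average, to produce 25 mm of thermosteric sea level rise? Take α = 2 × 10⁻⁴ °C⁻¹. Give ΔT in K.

about 0.0521 K

ΔT = Δh/(αH) = 0.025 / (2×10⁻⁴ × 2400) ≈ 0.05208 K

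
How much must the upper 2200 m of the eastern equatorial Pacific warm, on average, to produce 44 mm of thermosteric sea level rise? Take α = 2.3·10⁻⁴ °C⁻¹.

0.0870 °C

ΔT = Δh/(αH) = 0.044 / (2.3×10⁻⁴ × 2200) ≈ 0.08696 °C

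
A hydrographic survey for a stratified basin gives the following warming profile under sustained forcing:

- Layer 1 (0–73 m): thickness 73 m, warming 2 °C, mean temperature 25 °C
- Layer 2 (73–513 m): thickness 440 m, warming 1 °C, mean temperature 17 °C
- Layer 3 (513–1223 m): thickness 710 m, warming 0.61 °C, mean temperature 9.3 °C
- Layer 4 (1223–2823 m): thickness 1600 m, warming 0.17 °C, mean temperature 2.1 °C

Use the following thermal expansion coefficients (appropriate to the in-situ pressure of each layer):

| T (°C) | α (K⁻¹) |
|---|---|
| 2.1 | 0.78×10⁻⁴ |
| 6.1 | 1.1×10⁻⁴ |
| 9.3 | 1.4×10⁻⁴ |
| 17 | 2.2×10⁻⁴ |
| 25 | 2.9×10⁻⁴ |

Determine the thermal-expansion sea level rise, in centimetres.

Layer 1 at 25 °C → α = 2.9×10⁻⁴ K⁻¹
Layer 2 at 17 °C → α = 2.2×10⁻⁴ K⁻¹
Layer 3 at 9.3 °C → α = 1.4×10⁻⁴ K⁻¹
Layer 4 at 2.1 °C → α = 0.78×10⁻⁴ K⁻¹
2.9×10⁻⁴ × 2 × 73 = 0.04234 m
Layer 2: 1 × 440 × 2.2×10⁻⁴ = 0.09680 m
Layer 3: 710 × 0.61 × 1.4×10⁻⁴ = 0.060634 m
0.78×10⁻⁴ × 1600 × 0.17 = 0.021216 m
Δh = 0.04234 + 0.09680 + 0.060634 + 0.021216 = 0.22099 m ≈ 22 cm

about 22 cm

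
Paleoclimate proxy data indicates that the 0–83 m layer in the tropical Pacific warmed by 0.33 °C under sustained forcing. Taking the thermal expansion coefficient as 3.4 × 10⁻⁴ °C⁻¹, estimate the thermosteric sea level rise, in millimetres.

about 9.31 mm

Δh = αΔT·H = 3.4×10⁻⁴ × 0.33 × 83 = 0.0093126 m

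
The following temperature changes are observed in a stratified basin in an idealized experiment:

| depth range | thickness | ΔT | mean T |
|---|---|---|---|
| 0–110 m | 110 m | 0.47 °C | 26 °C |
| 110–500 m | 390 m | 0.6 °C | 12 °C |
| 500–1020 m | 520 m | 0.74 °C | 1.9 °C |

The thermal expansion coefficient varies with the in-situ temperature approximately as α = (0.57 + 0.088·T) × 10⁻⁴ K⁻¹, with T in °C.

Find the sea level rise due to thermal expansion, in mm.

Layer 1: α = (0.57 + 0.088×26)×10⁻⁴ = 2.858×10⁻⁴ K⁻¹
Layer 2: α = (0.57 + 0.088×12)×10⁻⁴ = 1.626×10⁻⁴ K⁻¹
Layer 3: α = (0.57 + 0.088×1.9)×10⁻⁴ = 0.7372×10⁻⁴ K⁻¹
Layer 1: 110 × 2.858×10⁻⁴ × 0.47 = 0.01477586 m
390 × 0.6 × 1.626×10⁻⁴ = 0.0380484 m
Layer 3: 520 × 0.74 × 0.7372×10⁻⁴ = 0.028367456 m
Δh = 0.01477586 + 0.0380484 + 0.028367456 = 0.081191716 m ≈ 81.2 mm

81.2 mm of thermosteric rise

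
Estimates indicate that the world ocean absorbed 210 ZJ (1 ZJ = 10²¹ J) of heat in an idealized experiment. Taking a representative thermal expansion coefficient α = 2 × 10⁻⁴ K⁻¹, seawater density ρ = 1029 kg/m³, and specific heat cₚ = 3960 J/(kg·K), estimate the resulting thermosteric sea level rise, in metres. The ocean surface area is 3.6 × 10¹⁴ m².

0.0286 m

Per unit area: Q = 210×10²¹ / (3.6×10¹⁴) ≈ 5.833×10⁸ J/m²
Δh = αQ/(ρcₚ) = 2×10⁻⁴ × 5.833×10⁸ / (1029 × 3960) ≈ 0.028629 m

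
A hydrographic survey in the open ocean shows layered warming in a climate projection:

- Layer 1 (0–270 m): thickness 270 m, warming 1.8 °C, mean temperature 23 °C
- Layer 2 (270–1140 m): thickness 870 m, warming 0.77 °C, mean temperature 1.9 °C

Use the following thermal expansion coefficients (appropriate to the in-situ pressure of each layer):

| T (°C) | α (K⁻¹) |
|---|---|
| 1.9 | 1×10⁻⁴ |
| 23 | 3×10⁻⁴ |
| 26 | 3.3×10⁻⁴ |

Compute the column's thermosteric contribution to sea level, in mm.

Layer 1 at 23 °C → α = 3×10⁻⁴ K⁻¹
Layer 2 at 1.9 °C → α = 1×10⁻⁴ K⁻¹
270 × 3×10⁻⁴ × 1.8 = 0.14580 m
870 × 1×10⁻⁴ × 0.77 = 0.06699 m
Δh = 0.14580 + 0.06699 = 0.21279 m ≈ 213 mm

about 213 mm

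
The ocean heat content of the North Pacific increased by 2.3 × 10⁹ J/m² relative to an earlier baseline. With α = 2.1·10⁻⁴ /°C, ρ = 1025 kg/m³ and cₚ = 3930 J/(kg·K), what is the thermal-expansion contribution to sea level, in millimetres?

120 mm of thermosteric rise

Δh = αQ/(ρcₚ) = 2.1×10⁻⁴ × 2.3×10⁹ / (1025 × 3930) ≈ 0.11990 m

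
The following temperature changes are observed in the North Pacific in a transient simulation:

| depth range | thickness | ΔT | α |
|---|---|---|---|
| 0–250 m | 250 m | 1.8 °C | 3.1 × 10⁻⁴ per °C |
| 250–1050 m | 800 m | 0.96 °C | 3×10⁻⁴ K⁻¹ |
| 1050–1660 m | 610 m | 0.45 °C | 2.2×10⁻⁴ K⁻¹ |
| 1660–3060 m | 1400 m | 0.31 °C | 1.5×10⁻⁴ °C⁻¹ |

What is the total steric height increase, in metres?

0–250 m: 1.8 × 250 × 3.1×10⁻⁴ = 0.13950 m
250–1050 m: 3×10⁻⁴ × 800 × 0.96 = 0.23040 m
0.45 × 2.2×10⁻⁴ × 610 = 0.06039 m
1400 × 0.31 × 1.5×10⁻⁴ = 0.06510 m
Δh = 0.13950 + 0.23040 + 0.06039 + 0.06510 = 0.49539 m

about 0.50 m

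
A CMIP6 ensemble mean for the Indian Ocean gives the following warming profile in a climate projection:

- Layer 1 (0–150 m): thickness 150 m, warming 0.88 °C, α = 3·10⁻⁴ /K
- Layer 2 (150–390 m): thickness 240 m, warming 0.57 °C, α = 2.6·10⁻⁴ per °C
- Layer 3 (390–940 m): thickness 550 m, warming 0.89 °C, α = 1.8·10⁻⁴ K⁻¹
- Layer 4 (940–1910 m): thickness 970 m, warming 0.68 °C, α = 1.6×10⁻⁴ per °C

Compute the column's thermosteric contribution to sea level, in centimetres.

Δh ≈ 26.9 cm

0.88 × 150 × 3×10⁻⁴ = 0.03960 m
2.6×10⁻⁴ × 0.57 × 240 = 0.035568 m
390–940 m: 0.89 × 550 × 1.8×10⁻⁴ = 0.08811 m
Layer 4: 0.68 × 970 × 1.6×10⁻⁴ = 0.105536 m
Δh = 0.03960 + 0.035568 + 0.08811 + 0.105536 = 0.268814 m ≈ 26.9 cm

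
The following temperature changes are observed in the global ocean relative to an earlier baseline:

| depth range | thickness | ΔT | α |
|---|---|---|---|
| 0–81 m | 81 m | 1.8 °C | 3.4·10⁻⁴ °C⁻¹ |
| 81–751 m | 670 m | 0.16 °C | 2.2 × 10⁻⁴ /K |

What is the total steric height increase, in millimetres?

1.8 × 81 × 3.4×10⁻⁴ = 0.049572 m
Layer 2: 2.2×10⁻⁴ × 670 × 0.16 = 0.023584 m
Δh = 0.049572 + 0.023584 = 0.073156 m

73.2 mm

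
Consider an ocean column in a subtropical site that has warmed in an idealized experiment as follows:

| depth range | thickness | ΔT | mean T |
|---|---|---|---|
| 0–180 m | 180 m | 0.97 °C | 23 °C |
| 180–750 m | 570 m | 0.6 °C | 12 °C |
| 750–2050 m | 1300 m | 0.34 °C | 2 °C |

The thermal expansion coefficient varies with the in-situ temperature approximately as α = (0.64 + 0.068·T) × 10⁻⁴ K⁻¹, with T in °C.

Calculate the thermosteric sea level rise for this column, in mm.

about 123 mm

Layer 1: α = (0.64 + 0.068×23)×10⁻⁴ = 2.204×10⁻⁴ K⁻¹
Layer 2: α = (0.64 + 0.068×12)×10⁻⁴ = 1.456×10⁻⁴ K⁻¹
Layer 3: α = (0.64 + 0.068×2)×10⁻⁴ = 0.776×10⁻⁴ K⁻¹
0.97 × 2.204×10⁻⁴ × 180 = 0.03848184 m
Layer 2: 1.456×10⁻⁴ × 570 × 0.6 = 0.0497952 m
0.776×10⁻⁴ × 1300 × 0.34 = 0.0342992 m
Δh = 0.03848184 + 0.0497952 + 0.0342992 = 0.12257624 m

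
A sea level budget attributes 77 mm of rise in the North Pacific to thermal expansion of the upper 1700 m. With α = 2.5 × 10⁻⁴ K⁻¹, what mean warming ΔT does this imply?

ΔT = Δh/(αH) = 0.077 / (2.5×10⁻⁴ × 1700) ≈ 0.1812 °C

about 0.181 °C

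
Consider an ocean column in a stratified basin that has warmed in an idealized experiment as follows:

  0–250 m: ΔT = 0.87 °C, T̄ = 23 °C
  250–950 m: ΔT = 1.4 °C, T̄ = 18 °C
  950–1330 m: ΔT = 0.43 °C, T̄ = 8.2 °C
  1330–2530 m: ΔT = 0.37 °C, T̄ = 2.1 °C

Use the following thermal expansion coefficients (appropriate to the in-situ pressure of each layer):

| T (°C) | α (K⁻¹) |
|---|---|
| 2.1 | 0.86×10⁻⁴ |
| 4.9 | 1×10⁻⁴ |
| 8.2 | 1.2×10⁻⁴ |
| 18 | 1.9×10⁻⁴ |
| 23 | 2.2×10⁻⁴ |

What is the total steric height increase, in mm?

Layer 1 at 23 °C → α = 2.2×10⁻⁴ K⁻¹
Layer 2 at 18 °C → α = 1.9×10⁻⁴ K⁻¹
Layer 3 at 8.2 °C → α = 1.2×10⁻⁴ K⁻¹
Layer 4 at 2.1 °C → α = 0.86×10⁻⁴ K⁻¹
0.87 × 2.2×10⁻⁴ × 250 = 0.04785 m
Layer 2: 1.9×10⁻⁴ × 1.4 × 700 = 0.18620 m
950–1330 m: 0.43 × 1.2×10⁻⁴ × 380 = 0.019608 m
0.37 × 0.86×10⁻⁴ × 1200 = 0.038184 m
Δh = 0.04785 + 0.18620 + 0.019608 + 0.038184 = 0.291842 m

about 292 mm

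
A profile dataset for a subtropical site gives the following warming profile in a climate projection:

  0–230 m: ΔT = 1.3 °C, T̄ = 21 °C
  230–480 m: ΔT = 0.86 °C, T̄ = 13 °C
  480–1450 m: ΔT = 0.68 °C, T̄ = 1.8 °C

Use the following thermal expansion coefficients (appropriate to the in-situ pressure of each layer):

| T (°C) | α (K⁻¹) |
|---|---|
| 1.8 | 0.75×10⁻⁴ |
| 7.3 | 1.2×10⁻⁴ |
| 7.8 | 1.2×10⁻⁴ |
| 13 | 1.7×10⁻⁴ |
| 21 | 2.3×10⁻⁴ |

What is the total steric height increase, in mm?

about 155 mm

Layer 1 at 21 °C → α = 2.3×10⁻⁴ K⁻¹
Layer 2 at 13 °C → α = 1.7×10⁻⁴ K⁻¹
Layer 3 at 1.8 °C → α = 0.75×10⁻⁴ K⁻¹
1.3 × 230 × 2.3×10⁻⁴ = 0.06877 m
230–480 m: 0.86 × 250 × 1.7×10⁻⁴ = 0.03655 m
Layer 3: 970 × 0.75×10⁻⁴ × 0.68 = 0.04947 m
Δh = 0.06877 + 0.03655 + 0.04947 = 0.15479 m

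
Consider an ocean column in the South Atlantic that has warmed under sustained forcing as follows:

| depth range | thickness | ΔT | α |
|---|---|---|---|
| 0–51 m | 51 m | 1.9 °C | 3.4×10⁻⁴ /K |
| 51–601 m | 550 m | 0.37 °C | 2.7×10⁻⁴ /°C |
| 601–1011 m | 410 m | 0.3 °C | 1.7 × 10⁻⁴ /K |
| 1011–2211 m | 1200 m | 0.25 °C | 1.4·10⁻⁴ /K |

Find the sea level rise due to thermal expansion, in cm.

Δh ≈ 15 cm

0–51 m: 51 × 1.9 × 3.4×10⁻⁴ = 0.032946 m
Layer 2: 550 × 0.37 × 2.7×10⁻⁴ = 0.054945 m
Layer 3: 0.3 × 1.7×10⁻⁴ × 410 = 0.02091 m
1011–2211 m: 1200 × 1.4×10⁻⁴ × 0.25 = 0.04200 m
Δh = 0.032946 + 0.054945 + 0.02091 + 0.04200 = 0.150801 m ≈ 15 cm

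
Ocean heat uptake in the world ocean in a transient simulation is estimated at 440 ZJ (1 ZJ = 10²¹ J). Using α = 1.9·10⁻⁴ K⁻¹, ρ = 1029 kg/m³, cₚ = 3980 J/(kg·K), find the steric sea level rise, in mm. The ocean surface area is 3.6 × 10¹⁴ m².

56.7 mm

Per unit area: Q = 440×10²¹ / (3.6×10¹⁴) ≈ 1.222×10⁹ J/m²
Δh = αQ/(ρcₚ) = 1.9×10⁻⁴ × 1.222×10⁹ / (1029 × 3980) ≈ 0.056693 m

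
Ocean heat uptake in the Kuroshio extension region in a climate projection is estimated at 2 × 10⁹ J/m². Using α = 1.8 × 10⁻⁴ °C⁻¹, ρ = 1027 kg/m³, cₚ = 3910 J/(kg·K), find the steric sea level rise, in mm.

89.7 mm

Δh = αQ/(ρcₚ) = 1.8×10⁻⁴ × 2×10⁹ / (1027 × 3910) ≈ 0.089651 m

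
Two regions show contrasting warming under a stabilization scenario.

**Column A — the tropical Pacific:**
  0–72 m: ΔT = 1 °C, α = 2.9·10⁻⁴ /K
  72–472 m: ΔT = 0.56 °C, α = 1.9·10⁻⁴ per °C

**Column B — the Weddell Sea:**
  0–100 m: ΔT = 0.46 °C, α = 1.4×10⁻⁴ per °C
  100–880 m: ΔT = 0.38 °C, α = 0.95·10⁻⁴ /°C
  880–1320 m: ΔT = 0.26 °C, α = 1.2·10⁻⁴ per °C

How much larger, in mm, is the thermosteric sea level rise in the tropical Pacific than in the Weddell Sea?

A 1 × 2.9×10⁻⁴ × 72 = 0.02088 m
A 72–472 m: 0.56 × 1.9×10⁻⁴ × 400 = 0.04256 m
A total: 0.06344 m
B 0–100 m: 0.46 × 100 × 1.4×10⁻⁴ = 0.00644 m
B 780 × 0.38 × 0.95×10⁻⁴ = 0.028158 m
B 880–1320 m: 1.2×10⁻⁴ × 440 × 0.26 = 0.013728 m
B total: 0.048326 m
Difference: 0.06344 − 0.048326 = 0.015114 m

Δh_A − Δh_B ≈ 15.1 mm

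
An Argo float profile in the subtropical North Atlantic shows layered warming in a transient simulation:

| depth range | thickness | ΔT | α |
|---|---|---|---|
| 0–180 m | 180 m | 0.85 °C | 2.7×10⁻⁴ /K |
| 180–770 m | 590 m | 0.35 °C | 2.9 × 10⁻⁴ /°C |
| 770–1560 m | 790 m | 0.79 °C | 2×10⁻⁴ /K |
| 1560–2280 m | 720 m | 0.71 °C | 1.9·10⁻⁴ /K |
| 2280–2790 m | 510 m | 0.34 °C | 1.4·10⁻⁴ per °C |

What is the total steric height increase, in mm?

0–180 m: 0.85 × 180 × 2.7×10⁻⁴ = 0.04131 m
Layer 2: 590 × 0.35 × 2.9×10⁻⁴ = 0.059885 m
Layer 3: 790 × 2×10⁻⁴ × 0.79 = 0.12482 m
Layer 4: 1.9×10⁻⁴ × 0.71 × 720 = 0.097128 m
1.4×10⁻⁴ × 0.34 × 510 = 0.024276 m
Δh = 0.04131 + 0.059885 + 0.12482 + 0.097128 + 0.024276 = 0.347419 m ≈ 347 mm

347 mm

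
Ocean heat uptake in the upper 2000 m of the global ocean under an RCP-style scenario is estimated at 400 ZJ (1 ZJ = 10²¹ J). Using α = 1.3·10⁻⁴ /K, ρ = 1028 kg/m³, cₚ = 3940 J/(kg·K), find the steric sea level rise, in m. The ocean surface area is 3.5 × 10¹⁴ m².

Δh = 0.0367 m

Per unit area: Q = 400×10²¹ / (3.5×10¹⁴) ≈ 1.143×10⁹ J/m²
Δh = αQ/(ρcₚ) = 1.3×10⁻⁴ × 1.143×10⁹ / (1028 × 3940) ≈ 0.036686 m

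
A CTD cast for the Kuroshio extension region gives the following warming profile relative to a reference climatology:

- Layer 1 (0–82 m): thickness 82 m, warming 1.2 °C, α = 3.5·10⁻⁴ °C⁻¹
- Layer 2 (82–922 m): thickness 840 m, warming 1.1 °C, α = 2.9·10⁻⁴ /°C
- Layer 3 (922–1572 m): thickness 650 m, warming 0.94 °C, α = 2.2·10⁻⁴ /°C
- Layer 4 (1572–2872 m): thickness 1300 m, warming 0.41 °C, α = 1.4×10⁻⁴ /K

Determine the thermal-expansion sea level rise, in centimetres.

0–82 m: 3.5×10⁻⁴ × 1.2 × 82 = 0.03444 m
Layer 2: 1.1 × 840 × 2.9×10⁻⁴ = 0.26796 m
Layer 3: 650 × 0.94 × 2.2×10⁻⁴ = 0.13442 m
Layer 4: 1300 × 0.41 × 1.4×10⁻⁴ = 0.07462 m
Δh = 0.03444 + 0.26796 + 0.13442 + 0.07462 = 0.51144 m ≈ 51.1 cm

Δh = 51.1 cm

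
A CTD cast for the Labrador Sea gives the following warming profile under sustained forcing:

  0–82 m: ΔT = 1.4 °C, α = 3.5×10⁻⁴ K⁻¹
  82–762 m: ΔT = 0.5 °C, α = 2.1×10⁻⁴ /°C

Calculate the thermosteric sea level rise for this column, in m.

0.11 m of thermosteric rise

Layer 1: 82 × 3.5×10⁻⁴ × 1.4 = 0.04018 m
680 × 0.5 × 2.1×10⁻⁴ = 0.07140 m
Δh = 0.04018 + 0.07140 = 0.11158 m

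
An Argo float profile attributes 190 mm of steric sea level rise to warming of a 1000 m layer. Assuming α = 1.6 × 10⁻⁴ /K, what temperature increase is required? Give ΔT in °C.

about 1.19 °C

ΔT = Δh/(αH) = 0.19 / (1.6×10⁻⁴ × 1000) ≈ 1.188 °C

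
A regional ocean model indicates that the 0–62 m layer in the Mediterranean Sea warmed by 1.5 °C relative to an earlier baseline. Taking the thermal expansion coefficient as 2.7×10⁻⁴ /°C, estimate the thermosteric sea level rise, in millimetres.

25.1 mm

Δh = αΔT·H = 2.7×10⁻⁴ × 1.5 × 62 = 0.02511 m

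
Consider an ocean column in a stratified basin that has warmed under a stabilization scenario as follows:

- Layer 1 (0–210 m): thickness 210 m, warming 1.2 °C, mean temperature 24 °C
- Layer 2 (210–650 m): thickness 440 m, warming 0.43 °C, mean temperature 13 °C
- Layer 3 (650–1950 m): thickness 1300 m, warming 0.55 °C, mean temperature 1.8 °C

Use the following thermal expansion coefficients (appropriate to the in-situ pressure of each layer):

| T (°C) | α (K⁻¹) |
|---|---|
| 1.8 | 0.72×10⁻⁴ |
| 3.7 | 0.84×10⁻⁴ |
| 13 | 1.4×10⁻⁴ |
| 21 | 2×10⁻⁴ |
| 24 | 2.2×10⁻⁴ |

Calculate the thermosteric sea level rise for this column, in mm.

Layer 1 at 24 °C → α = 2.2×10⁻⁴ K⁻¹
Layer 2 at 13 °C → α = 1.4×10⁻⁴ K⁻¹
Layer 3 at 1.8 °C → α = 0.72×10⁻⁴ K⁻¹
2.2×10⁻⁴ × 210 × 1.2 = 0.05544 m
440 × 0.43 × 1.4×10⁻⁴ = 0.026488 m
Layer 3: 0.72×10⁻⁴ × 0.55 × 1300 = 0.05148 m
Δh = 0.05544 + 0.026488 + 0.05148 = 0.133408 m ≈ 130 mm

Δh = 130 mm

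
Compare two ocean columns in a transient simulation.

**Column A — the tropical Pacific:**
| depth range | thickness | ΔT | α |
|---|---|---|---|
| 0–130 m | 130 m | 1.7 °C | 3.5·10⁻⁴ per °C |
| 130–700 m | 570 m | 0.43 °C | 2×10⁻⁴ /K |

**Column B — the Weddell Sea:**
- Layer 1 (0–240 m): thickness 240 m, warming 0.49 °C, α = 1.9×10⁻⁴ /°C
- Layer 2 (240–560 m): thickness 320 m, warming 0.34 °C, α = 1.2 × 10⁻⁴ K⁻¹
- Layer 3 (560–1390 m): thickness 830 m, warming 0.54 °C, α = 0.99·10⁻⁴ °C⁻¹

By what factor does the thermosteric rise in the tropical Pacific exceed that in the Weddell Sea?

A 130 × 3.5×10⁻⁴ × 1.7 = 0.07735 m
A 130–700 m: 570 × 2×10⁻⁴ × 0.43 = 0.04902 m
A total: 0.12637 m
B Layer 1: 0.49 × 240 × 1.9×10⁻⁴ = 0.022344 m
B Layer 2: 0.34 × 1.2×10⁻⁴ × 320 = 0.013056 m
B 830 × 0.99×10⁻⁴ × 0.54 = 0.0443718 m
B total: 0.0797718 m
Ratio: 0.12637 / 0.0797718 ≈ 1.584

1.58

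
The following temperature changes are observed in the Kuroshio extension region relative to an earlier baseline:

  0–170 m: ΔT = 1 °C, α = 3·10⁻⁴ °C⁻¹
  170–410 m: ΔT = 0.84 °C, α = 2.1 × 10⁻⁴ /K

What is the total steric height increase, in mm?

Layer 1: 3×10⁻⁴ × 1 × 170 = 0.05100 m
240 × 2.1×10⁻⁴ × 0.84 = 0.042336 m
Δh = 0.05100 + 0.042336 = 0.093336 m

about 93.3 mm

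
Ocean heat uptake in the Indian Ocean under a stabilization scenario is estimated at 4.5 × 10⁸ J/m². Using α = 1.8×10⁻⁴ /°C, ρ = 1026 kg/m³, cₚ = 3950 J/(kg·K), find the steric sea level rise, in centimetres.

Δh ≈ 2.0 cm

Δh = αQ/(ρcₚ) = 1.8×10⁻⁴ × 4.5×10⁸ / (1026 × 3950) ≈ 0.019987 m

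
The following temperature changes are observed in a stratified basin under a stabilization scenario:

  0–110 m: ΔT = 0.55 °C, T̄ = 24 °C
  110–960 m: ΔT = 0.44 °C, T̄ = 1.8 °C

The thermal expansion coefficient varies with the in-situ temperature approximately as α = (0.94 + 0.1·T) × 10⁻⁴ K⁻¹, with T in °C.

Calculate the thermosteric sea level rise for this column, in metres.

Δh = 0.062 m

Layer 1: α = (0.94 + 0.1×24)×10⁻⁴ = 3.34×10⁻⁴ K⁻¹
Layer 2: α = (0.94 + 0.1×1.8)×10⁻⁴ = 1.12×10⁻⁴ K⁻¹
0–110 m: 110 × 3.34×10⁻⁴ × 0.55 = 0.020207 m
Layer 2: 0.44 × 850 × 1.12×10⁻⁴ = 0.041888 m
Δh = 0.020207 + 0.041888 = 0.062095 m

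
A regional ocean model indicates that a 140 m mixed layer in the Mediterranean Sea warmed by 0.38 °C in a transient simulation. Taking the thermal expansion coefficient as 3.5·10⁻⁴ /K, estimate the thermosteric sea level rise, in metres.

Δh = αΔT·H = 3.5×10⁻⁴ × 0.38 × 140 = 0.01862 m

Δh = 0.0186 m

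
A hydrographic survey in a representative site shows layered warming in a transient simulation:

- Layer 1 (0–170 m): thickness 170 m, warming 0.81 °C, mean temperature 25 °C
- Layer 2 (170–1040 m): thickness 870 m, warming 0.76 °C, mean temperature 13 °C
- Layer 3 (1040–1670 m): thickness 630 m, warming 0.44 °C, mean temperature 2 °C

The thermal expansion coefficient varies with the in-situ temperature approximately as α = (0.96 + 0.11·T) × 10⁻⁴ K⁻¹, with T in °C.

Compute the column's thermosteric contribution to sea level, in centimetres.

24.2 cm

Layer 1: α = (0.96 + 0.11×25)×10⁻⁴ = 3.71×10⁻⁴ K⁻¹
Layer 2: α = (0.96 + 0.11×13)×10⁻⁴ = 2.39×10⁻⁴ K⁻¹
Layer 3: α = (0.96 + 0.11×2)×10⁻⁴ = 1.18×10⁻⁴ K⁻¹
0–170 m: 0.81 × 3.71×10⁻⁴ × 170 = 0.0510867 m
Layer 2: 2.39×10⁻⁴ × 0.76 × 870 = 0.1580268 m
Layer 3: 630 × 0.44 × 1.18×10⁻⁴ = 0.0327096 m
Δh = 0.0510867 + 0.1580268 + 0.0327096 = 0.2418231 m ≈ 24.2 cm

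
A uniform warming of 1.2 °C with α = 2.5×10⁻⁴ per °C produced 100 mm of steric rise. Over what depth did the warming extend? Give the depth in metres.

H = Δh/(αΔT) = 0.1 / (2.5×10⁻⁴ × 1.2) ≈ 333.3 m

about 330 m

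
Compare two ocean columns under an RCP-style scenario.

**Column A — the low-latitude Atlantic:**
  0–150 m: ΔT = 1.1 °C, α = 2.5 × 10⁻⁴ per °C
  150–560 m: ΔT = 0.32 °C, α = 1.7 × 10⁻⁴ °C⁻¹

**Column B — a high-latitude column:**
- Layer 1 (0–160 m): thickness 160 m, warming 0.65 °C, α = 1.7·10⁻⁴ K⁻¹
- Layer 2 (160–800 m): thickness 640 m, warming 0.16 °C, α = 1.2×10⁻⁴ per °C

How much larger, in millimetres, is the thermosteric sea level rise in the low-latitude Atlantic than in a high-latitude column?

A 0–150 m: 2.5×10⁻⁴ × 1.1 × 150 = 0.04125 m
A Layer 2: 410 × 0.32 × 1.7×10⁻⁴ = 0.022304 m
A total: 0.063554 m
B 0–160 m: 0.65 × 160 × 1.7×10⁻⁴ = 0.01768 m
B 160–800 m: 0.16 × 1.2×10⁻⁴ × 640 = 0.012288 m
B total: 0.029968 m
Difference: 0.063554 − 0.029968 = 0.033586 m

33.6 mm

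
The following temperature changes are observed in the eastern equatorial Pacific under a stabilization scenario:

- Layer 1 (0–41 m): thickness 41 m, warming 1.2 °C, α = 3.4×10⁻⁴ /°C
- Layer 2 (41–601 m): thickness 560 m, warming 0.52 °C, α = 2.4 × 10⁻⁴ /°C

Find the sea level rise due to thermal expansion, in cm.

about 8.66 cm

41 × 1.2 × 3.4×10⁻⁴ = 0.016728 m
41–601 m: 0.52 × 2.4×10⁻⁴ × 560 = 0.069888 m
Δh = 0.016728 + 0.069888 = 0.086616 m ≈ 8.66 cm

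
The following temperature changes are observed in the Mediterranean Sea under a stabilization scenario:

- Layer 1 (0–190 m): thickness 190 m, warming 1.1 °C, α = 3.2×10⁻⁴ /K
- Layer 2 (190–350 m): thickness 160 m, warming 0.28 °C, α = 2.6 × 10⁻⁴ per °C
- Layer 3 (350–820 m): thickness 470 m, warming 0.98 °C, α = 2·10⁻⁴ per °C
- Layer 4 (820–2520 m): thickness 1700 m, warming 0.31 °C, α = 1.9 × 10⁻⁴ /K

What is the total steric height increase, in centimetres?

Layer 1: 190 × 3.2×10⁻⁴ × 1.1 = 0.06688 m
190–350 m: 2.6×10⁻⁴ × 0.28 × 160 = 0.011648 m
2×10⁻⁴ × 470 × 0.98 = 0.09212 m
820–2520 m: 1700 × 0.31 × 1.9×10⁻⁴ = 0.10013 m
Δh = 0.06688 + 0.011648 + 0.09212 + 0.10013 = 0.270778 m

Δh ≈ 27.1 cm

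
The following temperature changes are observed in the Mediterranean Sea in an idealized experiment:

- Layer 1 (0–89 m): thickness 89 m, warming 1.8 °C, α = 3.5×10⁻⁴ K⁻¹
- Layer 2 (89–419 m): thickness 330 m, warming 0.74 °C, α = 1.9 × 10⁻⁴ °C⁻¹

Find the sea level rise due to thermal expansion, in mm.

89 × 3.5×10⁻⁴ × 1.8 = 0.05607 m
Layer 2: 0.74 × 330 × 1.9×10⁻⁴ = 0.046398 m
Δh = 0.05607 + 0.046398 = 0.102468 m

Δh ≈ 100 mm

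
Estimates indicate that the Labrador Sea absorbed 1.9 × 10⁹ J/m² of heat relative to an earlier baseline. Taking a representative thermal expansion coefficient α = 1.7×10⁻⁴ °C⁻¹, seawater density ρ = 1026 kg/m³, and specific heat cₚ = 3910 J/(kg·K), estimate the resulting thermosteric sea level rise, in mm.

Δh = 80.5 mm

Δh = αQ/(ρcₚ) = 1.7×10⁻⁴ × 1.9×10⁹ / (1026 × 3910) ≈ 0.080515 m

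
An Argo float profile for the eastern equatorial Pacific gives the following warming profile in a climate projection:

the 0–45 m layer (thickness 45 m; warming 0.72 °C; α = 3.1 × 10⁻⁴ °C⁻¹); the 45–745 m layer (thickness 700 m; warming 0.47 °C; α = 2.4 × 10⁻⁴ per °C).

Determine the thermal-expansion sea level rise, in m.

Layer 1: 45 × 3.1×10⁻⁴ × 0.72 = 0.010044 m
Layer 2: 0.47 × 2.4×10⁻⁴ × 700 = 0.07896 m
Δh = 0.010044 + 0.07896 = 0.089004 m

Δh = 0.0890 m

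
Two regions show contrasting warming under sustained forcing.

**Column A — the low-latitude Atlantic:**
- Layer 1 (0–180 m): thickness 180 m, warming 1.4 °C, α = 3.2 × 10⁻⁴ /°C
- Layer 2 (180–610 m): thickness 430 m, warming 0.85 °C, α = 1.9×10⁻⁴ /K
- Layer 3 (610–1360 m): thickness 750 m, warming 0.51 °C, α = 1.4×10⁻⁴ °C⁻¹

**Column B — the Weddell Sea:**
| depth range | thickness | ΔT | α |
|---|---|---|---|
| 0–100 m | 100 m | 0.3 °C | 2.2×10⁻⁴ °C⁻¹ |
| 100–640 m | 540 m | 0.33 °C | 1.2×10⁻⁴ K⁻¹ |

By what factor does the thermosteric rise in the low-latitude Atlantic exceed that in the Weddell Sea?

a factor of 7.3

A 3.2×10⁻⁴ × 1.4 × 180 = 0.08064 m
A Layer 2: 0.85 × 430 × 1.9×10⁻⁴ = 0.069445 m
A 610–1360 m: 0.51 × 1.4×10⁻⁴ × 750 = 0.05355 m
A total: 0.203635 m
B 2.2×10⁻⁴ × 0.3 × 100 = 0.00660 m
B 100–640 m: 540 × 0.33 × 1.2×10⁻⁴ = 0.021384 m
B total: 0.027984 m
Ratio: 0.203635 / 0.027984 ≈ 7.277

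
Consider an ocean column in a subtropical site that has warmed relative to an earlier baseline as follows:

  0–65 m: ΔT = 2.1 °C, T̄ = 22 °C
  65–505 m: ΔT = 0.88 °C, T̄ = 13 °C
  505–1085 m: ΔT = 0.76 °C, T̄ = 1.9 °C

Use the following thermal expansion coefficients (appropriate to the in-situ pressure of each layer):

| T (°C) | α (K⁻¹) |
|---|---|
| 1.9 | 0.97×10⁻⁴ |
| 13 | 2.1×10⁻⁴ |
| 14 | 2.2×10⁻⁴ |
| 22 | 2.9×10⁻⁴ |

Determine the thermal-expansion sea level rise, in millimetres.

164 mm of thermosteric rise

Layer 1 at 22 °C → α = 2.9×10⁻⁴ K⁻¹
Layer 2 at 13 °C → α = 2.1×10⁻⁴ K⁻¹
Layer 3 at 1.9 °C → α = 0.97×10⁻⁴ K⁻¹
2.9×10⁻⁴ × 2.1 × 65 = 0.039585 m
Layer 2: 440 × 2.1×10⁻⁴ × 0.88 = 0.081312 m
Layer 3: 580 × 0.97×10⁻⁴ × 0.76 = 0.0427576 m
Δh = 0.039585 + 0.081312 + 0.0427576 = 0.1636546 m ≈ 164 mm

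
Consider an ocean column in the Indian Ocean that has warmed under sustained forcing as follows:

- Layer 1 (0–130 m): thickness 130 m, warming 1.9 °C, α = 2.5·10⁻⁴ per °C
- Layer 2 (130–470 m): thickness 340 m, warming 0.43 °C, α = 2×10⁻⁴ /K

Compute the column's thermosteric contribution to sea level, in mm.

2.5×10⁻⁴ × 130 × 1.9 = 0.06175 m
Layer 2: 0.43 × 2×10⁻⁴ × 340 = 0.02924 m
Δh = 0.06175 + 0.02924 = 0.09099 m ≈ 91.0 mm

91.0 mm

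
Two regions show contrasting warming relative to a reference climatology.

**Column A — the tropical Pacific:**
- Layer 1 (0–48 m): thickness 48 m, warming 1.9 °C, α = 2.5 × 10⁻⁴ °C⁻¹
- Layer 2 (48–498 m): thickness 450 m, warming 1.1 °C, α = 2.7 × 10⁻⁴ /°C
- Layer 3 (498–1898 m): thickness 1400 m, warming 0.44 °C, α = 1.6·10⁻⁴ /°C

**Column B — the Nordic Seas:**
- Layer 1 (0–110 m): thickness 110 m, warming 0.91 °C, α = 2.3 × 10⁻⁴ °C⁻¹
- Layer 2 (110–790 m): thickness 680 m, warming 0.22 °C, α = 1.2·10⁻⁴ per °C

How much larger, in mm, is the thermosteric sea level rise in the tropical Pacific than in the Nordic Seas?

214 mm larger

A 0–48 m: 48 × 2.5×10⁻⁴ × 1.9 = 0.02280 m
A 2.7×10⁻⁴ × 1.1 × 450 = 0.13365 m
A 498–1898 m: 1.6×10⁻⁴ × 1400 × 0.44 = 0.09856 m
A total: 0.25501 m
B 110 × 2.3×10⁻⁴ × 0.91 = 0.023023 m
B Layer 2: 1.2×10⁻⁴ × 680 × 0.22 = 0.017952 m
B total: 0.040975 m
Difference: 0.25501 − 0.040975 = 0.214035 m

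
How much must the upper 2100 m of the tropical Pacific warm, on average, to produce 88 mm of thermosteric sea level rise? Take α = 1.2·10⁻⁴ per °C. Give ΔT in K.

about 0.349 K

ΔT = Δh/(αH) = 0.088 / (1.2×10⁻⁴ × 2100) ≈ 0.3492 K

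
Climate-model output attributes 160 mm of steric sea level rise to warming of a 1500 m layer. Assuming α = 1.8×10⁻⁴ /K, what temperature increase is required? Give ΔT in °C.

0.593 °C

ΔT = Δh/(αH) = 0.16 / (1.8×10⁻⁴ × 1500) ≈ 0.5926 °C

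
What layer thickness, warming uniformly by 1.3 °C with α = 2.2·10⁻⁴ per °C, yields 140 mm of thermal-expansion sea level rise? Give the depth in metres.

H = Δh/(αΔT) = 0.14 / (2.2×10⁻⁴ × 1.3) ≈ 489.5 m

about 490 m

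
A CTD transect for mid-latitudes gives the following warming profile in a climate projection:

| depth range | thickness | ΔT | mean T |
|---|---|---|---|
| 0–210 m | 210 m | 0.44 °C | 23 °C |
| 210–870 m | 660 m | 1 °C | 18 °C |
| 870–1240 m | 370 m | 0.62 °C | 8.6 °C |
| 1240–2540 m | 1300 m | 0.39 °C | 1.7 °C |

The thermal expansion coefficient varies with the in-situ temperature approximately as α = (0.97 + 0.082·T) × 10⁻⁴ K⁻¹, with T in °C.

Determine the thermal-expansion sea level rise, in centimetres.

28 cm of thermosteric rise

Layer 1: α = (0.97 + 0.082×23)×10⁻⁴ = 2.856×10⁻⁴ K⁻¹
Layer 2: α = (0.97 + 0.082×18)×10⁻⁴ = 2.446×10⁻⁴ K⁻¹
Layer 3: α = (0.97 + 0.082×8.6)×10⁻⁴ = 1.6752×10⁻⁴ K⁻¹
Layer 4: α = (0.97 + 0.082×1.7)×10⁻⁴ = 1.1094×10⁻⁴ K⁻¹
0–210 m: 0.44 × 210 × 2.856×10⁻⁴ = 0.02638944 m
2.446×10⁻⁴ × 1 × 660 = 0.161436 m
870–1240 m: 0.62 × 1.6752×10⁻⁴ × 370 = 0.038429088 m
1240–2540 m: 0.39 × 1.1094×10⁻⁴ × 1300 = 0.05624658 m
Δh = 0.02638944 + 0.161436 + 0.038429088 + 0.05624658 = 0.282501108 m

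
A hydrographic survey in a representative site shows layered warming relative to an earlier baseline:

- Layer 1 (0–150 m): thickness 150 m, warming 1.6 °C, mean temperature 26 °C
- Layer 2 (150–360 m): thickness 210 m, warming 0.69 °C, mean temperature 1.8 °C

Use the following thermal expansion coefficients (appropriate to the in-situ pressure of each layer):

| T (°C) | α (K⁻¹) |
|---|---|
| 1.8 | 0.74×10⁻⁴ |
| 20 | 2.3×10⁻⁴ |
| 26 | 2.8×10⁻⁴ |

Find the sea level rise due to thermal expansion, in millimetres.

Layer 1 at 26 °C → α = 2.8×10⁻⁴ K⁻¹
Layer 2 at 1.8 °C → α = 0.74×10⁻⁴ K⁻¹
0–150 m: 2.8×10⁻⁴ × 150 × 1.6 = 0.06720 m
150–360 m: 0.74×10⁻⁴ × 0.69 × 210 = 0.0107226 m
Δh = 0.06720 + 0.0107226 = 0.0779226 m ≈ 77.9 mm

about 77.9 mm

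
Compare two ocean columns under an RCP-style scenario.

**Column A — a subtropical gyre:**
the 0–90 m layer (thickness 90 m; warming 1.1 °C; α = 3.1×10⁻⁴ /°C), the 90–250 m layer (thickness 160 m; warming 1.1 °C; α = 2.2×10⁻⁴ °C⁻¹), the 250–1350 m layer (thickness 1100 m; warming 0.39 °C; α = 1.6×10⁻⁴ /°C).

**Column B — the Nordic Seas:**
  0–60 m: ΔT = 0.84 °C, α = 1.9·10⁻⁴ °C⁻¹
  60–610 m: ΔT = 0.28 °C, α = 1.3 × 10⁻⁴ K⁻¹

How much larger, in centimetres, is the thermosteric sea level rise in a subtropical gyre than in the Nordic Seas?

A Layer 1: 1.1 × 3.1×10⁻⁴ × 90 = 0.03069 m
A Layer 2: 160 × 1.1 × 2.2×10⁻⁴ = 0.03872 m
A 250–1350 m: 0.39 × 1100 × 1.6×10⁻⁴ = 0.06864 m
A total: 0.13805 m
B 60 × 0.84 × 1.9×10⁻⁴ = 0.009576 m
B 60–610 m: 1.3×10⁻⁴ × 550 × 0.28 = 0.02002 m
B total: 0.029596 m
Difference: 0.13805 − 0.029596 = 0.108454 m

Δh_A − Δh_B ≈ 11 cm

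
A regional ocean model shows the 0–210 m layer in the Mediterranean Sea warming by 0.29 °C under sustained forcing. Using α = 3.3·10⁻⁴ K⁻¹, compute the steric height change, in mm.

Δh ≈ 20 mm

Δh = αΔT·H = 3.3×10⁻⁴ × 0.29 × 210 = 0.020097 m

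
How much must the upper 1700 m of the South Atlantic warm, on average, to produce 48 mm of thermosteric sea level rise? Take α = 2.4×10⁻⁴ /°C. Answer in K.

ΔT = Δh/(αH) = 0.048 / (2.4×10⁻⁴ × 1700) ≈ 0.1176 K

about 0.118 K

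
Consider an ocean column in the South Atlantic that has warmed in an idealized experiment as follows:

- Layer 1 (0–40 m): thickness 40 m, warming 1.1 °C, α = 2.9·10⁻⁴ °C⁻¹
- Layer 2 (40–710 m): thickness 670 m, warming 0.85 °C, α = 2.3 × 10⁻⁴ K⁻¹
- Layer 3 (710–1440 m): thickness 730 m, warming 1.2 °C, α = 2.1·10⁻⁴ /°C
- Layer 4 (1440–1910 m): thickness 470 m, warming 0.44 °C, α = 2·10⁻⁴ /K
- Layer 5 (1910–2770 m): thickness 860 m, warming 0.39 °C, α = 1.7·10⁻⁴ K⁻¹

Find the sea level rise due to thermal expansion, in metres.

1.1 × 2.9×10⁻⁴ × 40 = 0.01276 m
670 × 0.85 × 2.3×10⁻⁴ = 0.130985 m
2.1×10⁻⁴ × 1.2 × 730 = 0.18396 m
0.44 × 470 × 2×10⁻⁴ = 0.04136 m
0.39 × 860 × 1.7×10⁻⁴ = 0.057018 m
Δh = 0.01276 + 0.130985 + 0.18396 + 0.04136 + 0.057018 = 0.426083 m ≈ 0.426 m

about 0.426 m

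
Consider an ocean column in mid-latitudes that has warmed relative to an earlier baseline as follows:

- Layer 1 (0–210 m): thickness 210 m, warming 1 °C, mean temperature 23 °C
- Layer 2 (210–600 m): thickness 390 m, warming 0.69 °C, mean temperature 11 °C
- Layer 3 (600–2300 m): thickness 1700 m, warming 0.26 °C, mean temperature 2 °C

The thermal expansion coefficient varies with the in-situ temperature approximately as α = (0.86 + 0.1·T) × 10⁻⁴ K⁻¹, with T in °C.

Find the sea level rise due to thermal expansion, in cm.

Layer 1: α = (0.86 + 0.1×23)×10⁻⁴ = 3.16×10⁻⁴ K⁻¹
Layer 2: α = (0.86 + 0.1×11)×10⁻⁴ = 1.96×10⁻⁴ K⁻¹
Layer 3: α = (0.86 + 0.1×2)×10⁻⁴ = 1.06×10⁻⁴ K⁻¹
Layer 1: 210 × 1 × 3.16×10⁻⁴ = 0.06636 m
210–600 m: 390 × 1.96×10⁻⁴ × 0.69 = 0.0527436 m
600–2300 m: 1.06×10⁻⁴ × 0.26 × 1700 = 0.046852 m
Δh = 0.06636 + 0.0527436 + 0.046852 = 0.1659556 m ≈ 16.6 cm

16.6 cm of thermosteric rise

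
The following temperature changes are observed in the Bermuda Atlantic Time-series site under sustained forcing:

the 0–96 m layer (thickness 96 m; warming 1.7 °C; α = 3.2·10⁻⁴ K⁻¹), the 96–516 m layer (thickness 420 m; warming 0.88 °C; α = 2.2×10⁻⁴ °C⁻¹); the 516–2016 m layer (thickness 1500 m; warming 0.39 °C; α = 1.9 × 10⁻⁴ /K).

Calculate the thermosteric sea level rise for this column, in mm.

Δh ≈ 240 mm

0–96 m: 96 × 1.7 × 3.2×10⁻⁴ = 0.052224 m
0.88 × 420 × 2.2×10⁻⁴ = 0.081312 m
Layer 3: 1.9×10⁻⁴ × 1500 × 0.39 = 0.11115 m
Δh = 0.052224 + 0.081312 + 0.11115 = 0.244686 m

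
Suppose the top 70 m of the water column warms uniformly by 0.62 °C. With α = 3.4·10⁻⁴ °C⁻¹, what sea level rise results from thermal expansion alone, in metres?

Δh = αΔT·H = 3.4×10⁻⁴ × 0.62 × 70 = 0.014756 m

Δh = 0.015 m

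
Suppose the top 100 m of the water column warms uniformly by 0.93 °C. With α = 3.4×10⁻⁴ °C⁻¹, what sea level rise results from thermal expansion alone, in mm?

Δh = αΔT·H = 3.4×10⁻⁴ × 0.93 × 100 = 0.03162 m

about 31.6 mm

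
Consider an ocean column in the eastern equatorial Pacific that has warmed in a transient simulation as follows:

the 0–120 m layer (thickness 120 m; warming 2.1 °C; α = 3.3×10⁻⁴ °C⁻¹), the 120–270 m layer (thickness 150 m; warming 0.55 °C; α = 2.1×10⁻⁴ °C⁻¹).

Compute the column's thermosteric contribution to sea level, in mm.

Layer 1: 2.1 × 120 × 3.3×10⁻⁴ = 0.08316 m
0.55 × 150 × 2.1×10⁻⁴ = 0.017325 m
Δh = 0.08316 + 0.017325 = 0.100485 m

100 mm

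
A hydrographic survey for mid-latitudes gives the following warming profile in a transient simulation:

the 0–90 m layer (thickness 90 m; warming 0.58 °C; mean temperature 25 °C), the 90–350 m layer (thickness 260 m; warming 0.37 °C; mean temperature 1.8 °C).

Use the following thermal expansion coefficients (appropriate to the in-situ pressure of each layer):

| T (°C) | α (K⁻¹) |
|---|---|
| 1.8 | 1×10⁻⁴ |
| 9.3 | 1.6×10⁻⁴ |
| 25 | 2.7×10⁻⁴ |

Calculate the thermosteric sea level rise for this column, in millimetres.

Δh ≈ 23.7 mm

Layer 1 at 25 °C → α = 2.7×10⁻⁴ K⁻¹
Layer 2 at 1.8 °C → α = 1×10⁻⁴ K⁻¹
0.58 × 90 × 2.7×10⁻⁴ = 0.014094 m
90–350 m: 260 × 1×10⁻⁴ × 0.37 = 0.00962 m
Δh = 0.014094 + 0.00962 = 0.023714 m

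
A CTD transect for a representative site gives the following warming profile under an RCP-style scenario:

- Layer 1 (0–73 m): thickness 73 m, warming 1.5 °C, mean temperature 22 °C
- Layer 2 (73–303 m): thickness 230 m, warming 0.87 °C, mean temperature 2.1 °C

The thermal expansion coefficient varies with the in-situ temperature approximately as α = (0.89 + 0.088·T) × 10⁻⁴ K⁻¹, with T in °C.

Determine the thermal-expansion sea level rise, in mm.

Layer 1: α = (0.89 + 0.088×22)×10⁻⁴ = 2.826×10⁻⁴ K⁻¹
Layer 2: α = (0.89 + 0.088×2.1)×10⁻⁴ = 1.0748×10⁻⁴ K⁻¹
Layer 1: 2.826×10⁻⁴ × 1.5 × 73 = 0.0309447 m
Layer 2: 0.87 × 230 × 1.0748×10⁻⁴ = 0.021506748 m
Δh = 0.0309447 + 0.021506748 = 0.052451448 m ≈ 52.5 mm

about 52.5 mm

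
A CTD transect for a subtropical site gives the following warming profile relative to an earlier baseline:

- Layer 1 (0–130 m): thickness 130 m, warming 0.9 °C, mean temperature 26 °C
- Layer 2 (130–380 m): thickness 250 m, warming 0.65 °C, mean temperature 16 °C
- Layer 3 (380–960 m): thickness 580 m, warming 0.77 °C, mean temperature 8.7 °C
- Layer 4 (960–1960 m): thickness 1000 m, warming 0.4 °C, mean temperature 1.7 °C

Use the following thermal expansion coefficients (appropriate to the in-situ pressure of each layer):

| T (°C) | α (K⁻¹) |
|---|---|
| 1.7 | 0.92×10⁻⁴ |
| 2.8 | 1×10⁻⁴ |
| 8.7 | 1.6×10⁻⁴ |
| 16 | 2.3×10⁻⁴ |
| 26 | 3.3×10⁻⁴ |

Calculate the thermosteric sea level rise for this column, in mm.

Layer 1 at 26 °C → α = 3.3×10⁻⁴ K⁻¹
Layer 2 at 16 °C → α = 2.3×10⁻⁴ K⁻¹
Layer 3 at 8.7 °C → α = 1.6×10⁻⁴ K⁻¹
Layer 4 at 1.7 °C → α = 0.92×10⁻⁴ K⁻¹
0–130 m: 3.3×10⁻⁴ × 130 × 0.9 = 0.03861 m
Layer 2: 2.3×10⁻⁴ × 0.65 × 250 = 0.037375 m
380–960 m: 0.77 × 580 × 1.6×10⁻⁴ = 0.071456 m
0.92×10⁻⁴ × 1000 × 0.4 = 0.03680 m
Δh = 0.03861 + 0.037375 + 0.071456 + 0.03680 = 0.184241 m ≈ 180 mm

Δh ≈ 180 mm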